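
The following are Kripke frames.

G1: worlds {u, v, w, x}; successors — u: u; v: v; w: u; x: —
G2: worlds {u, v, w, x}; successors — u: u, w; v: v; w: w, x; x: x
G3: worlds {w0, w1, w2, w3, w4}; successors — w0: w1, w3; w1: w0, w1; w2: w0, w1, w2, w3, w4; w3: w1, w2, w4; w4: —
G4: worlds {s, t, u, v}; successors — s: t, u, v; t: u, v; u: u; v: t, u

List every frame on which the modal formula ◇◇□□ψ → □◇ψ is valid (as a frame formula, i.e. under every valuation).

G1, G4

The schema corresponds to a generalized confluence (Geach) condition: ∀x ∀y ∀z ((xR²y ∧ xRz) → ∃w (yR²w ∧ zRw)).
G1: holds.
G2: fails — uR²x, uRu but no t with xR²t and uRt.
G3: fails — w0R²w4, w0Rw1 but no w with w4R²w and w1Rw.
G4: holds.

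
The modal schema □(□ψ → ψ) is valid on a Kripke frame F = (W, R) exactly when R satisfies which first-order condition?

This is the T□ axiom.
Its frame correspondent is shift-reflexivity — ∀x ∀y (Rxy → Ryy).

Shift-reflexivity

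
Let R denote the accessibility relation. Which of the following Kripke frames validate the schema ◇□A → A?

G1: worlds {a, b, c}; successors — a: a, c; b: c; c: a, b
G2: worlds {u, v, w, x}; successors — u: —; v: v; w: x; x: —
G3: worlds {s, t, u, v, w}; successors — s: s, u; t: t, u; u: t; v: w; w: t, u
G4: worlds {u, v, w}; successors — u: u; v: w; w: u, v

The schema corresponds to symmetry: ∀x ∀y (Rxy → Ryx).
G1: holds.
G2: fails — Rwx but not Rxw.
G3: fails — Rwt but not Rtw.
G4: fails — Rwu but not Ruw.
Valid on: G1.

G1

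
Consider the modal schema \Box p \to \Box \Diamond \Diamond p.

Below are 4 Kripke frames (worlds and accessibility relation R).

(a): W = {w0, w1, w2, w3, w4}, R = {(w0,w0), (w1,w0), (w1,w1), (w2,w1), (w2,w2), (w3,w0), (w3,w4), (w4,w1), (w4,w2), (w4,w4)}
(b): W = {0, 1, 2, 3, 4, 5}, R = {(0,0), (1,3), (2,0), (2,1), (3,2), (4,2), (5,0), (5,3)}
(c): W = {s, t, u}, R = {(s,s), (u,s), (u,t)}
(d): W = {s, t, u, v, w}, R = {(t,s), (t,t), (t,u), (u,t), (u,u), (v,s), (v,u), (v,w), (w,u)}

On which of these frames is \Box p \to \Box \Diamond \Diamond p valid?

(a)

The schema corresponds to a generalized confluence (Geach) condition: \forall x \forall z (xRz \to \exists w (xRw \wedge z R^2 w)).
(a): ✓.
(b): fails — 1R3 but no w with 1Rw and 3R²w.
(c): fails — uRt but no w with uRw and tR²w.
(d): fails — tRs but no w* with tRw* and sR²w*.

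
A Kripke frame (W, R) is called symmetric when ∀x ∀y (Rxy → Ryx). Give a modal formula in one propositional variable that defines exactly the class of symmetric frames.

The condition is symmetry. The B schema q → □◇q defines it.
Suppose q→□◇q is valid. Take Rxy and set V(q)={x}. Then q at x, so □◇q at x, so ◇q at y, so some z with Ryz has q; z=x, i.e. Ryx.

q → □◇q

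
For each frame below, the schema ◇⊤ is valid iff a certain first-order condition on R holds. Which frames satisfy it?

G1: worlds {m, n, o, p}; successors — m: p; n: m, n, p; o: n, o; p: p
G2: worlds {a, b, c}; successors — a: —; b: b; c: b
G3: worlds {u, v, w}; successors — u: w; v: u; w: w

G1, G3

The schema corresponds to seriality: ∀x ∃y Rxy.
G1: satisfies the condition.
G2: fails — world a has no successor.
G3: satisfies the condition.
Valid on: G1, G3.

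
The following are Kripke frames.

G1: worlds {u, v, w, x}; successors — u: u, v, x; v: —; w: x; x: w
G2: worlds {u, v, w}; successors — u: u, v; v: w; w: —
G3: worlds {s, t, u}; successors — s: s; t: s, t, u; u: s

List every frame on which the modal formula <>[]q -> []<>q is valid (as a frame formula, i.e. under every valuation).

The schema corresponds to convergence: forall x forall y forall z (Rxy & Rxz -> exists w (Ryw & Rzw)).
G1: fails — Ruv and Ruv but v and v have no common successor.
G2: fails — Ruv and Ruu but v and u have no common successor.
G3: satisfies the condition.

G3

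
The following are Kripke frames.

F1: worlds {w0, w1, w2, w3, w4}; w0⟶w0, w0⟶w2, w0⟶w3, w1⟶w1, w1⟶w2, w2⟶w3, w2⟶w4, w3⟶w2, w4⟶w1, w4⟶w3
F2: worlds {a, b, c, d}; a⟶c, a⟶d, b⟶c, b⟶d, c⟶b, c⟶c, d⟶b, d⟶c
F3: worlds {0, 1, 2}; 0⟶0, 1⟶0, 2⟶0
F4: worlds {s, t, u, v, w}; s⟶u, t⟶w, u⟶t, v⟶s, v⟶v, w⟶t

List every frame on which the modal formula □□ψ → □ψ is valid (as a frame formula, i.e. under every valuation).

This is the axiom for density; its first-order frame correspondent is ∀x ∀y (Rxy → ∃z (Rxz ∧ Rzy)).
F1: fails — Rw2w4 but no z with Rw2z and Rzw4.
F2: fails — Rad but no z with Raz and Rzd.
F3: satisfies the condition.
F4: fails — Rwt but no z with Rwz and Rzt.
Valid on: F3.

F3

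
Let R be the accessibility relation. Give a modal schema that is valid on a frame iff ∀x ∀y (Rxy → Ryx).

A defining formula is q → □◇q (the B axiom).
Suppose q→□◇q is valid. Take Rxy and set V(q)={x}. Then q at x, so □◇q at x, so ◇q at y, so some z with Ryz has q; z=x, i.e. Ryx.

q → □◇q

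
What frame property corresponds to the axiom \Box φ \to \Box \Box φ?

transitivity: \forall x \forall y \forall z (Rxy \wedge Ryz \to Rxz)

This schema is the 4 axiom.
Its frame correspondent is transitivity — \forall x \forall y \forall z (Rxy \wedge Ryz \to Rxz).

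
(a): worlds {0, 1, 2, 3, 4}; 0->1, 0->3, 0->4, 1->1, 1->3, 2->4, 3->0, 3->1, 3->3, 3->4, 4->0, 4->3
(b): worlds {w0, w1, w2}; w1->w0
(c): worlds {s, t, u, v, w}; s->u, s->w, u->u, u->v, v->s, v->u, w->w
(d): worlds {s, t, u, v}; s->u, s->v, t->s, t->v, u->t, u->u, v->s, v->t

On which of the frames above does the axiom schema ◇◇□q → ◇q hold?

(a), (b)

The schema corresponds to a generalized confluence (Geach) condition: ∀x ∀y (xR²y → ∃w (yRw ∧ xRw)).
(a): holds.
(b): holds.
(c): fails — vR²w but no w* with wRw* and vRw*.
(d): fails — tR²u but no w with uRw and tRw.
Valid on: (a), (b).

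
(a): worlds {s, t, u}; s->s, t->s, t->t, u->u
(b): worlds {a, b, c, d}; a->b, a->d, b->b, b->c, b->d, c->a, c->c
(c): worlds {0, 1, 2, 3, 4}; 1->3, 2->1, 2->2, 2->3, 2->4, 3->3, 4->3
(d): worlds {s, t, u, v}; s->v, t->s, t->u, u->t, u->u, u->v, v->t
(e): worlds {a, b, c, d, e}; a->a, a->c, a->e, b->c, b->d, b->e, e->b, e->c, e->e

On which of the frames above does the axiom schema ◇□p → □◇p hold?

This is the axiom for convergence; its first-order frame correspondent is ∀x ∀y ∀z (Rxy ∧ Rxz → ∃w (Ryw ∧ Rzw)).
(a): ✓.
(b): fails — Rab and Rad but b and d have no common successor.
(c): ✓.
(d): fails — Ruv and Rut but v and t have no common successor.
(e): fails — Rae and Rac but e and c have no common successor.
Valid on: (a), (c).

(a), (c)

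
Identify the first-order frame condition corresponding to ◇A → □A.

Suppose ◇A→□A is valid. Take Rxy, Rxz and set V(A)={y}. Then ◇A at x, so □A at x, so A at z, i.e. z=y.
The converse is a direct semantic check.
Frame condition: ∀x ∀y ∀z (Rxy ∧ Rxz → y = z).

Partial functionality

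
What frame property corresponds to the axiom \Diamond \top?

◇⊤ holds at w iff w has a successor, so frame-validity of ◇⊤ is exactly seriality. Equivalently via □p → ◇p:
Suppose □p→◇p is valid. At any x set V(p)=W. Then □p at x, so ◇p at x, so x has a successor.

Seriality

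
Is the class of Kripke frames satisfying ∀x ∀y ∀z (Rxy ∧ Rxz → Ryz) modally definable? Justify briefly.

Definable; ◇r → □◇r defines it

The condition is the Euclidean property. A defining modal formula is ◇r → □◇r.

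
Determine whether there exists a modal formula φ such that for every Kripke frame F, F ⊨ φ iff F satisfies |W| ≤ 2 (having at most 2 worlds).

Not definable by any modal formula

If a class were modally definable it would be closed under disjoint unions (Goldblatt–Thomason).
Any modal formula valid on each of 3 disjoint one-world frames is valid on their disjoint union (validity is preserved under disjoint unions). Each one-world frame has |W|=1≤2, but the union has |W|=3.
So no modal formula (or set of formulas) defines exactly the |W|≤2 frames.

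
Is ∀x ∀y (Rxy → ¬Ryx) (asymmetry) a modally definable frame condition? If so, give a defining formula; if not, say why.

Not modally definable

Any modally definable frame class is closed under surjective bounded morphisms.
The 3-cycle (worlds s,t,u with s→t→u→s) is asymmetric. Mapping every world to a single reflexive point • is a surjective bounded morphism, and the reflexive point is not asymmetric (R•• but asymmetry requires ¬R••).
So the class is not modally definable.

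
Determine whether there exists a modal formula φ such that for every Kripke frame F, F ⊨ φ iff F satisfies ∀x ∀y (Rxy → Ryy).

Yes, by □(□r → r)

The condition is shift-reflexivity. A defining modal formula is □(□r → r).
Suppose □(□r→r) is valid. Take Rxy and set V(r)={w : Ryw}. Then at y, □r holds; since □(□r→r) at x, □r→r at y, so r at y, i.e. Ryy.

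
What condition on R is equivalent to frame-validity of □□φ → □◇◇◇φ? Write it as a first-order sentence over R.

∀x ∀z (xRz → ∃w (xR²w ∧ zR³w))

This is a Sahlqvist (Geach-type) schema ◇^0□^2φ → □^1◇^3φ.
Minimal-valuation argument: fix x; take any y with xR^0y and any z with xR^1z. Set V(φ) to the set of worlds R-reachable from y in exactly 2 steps. Then □^2φ holds at y, so the antecedent holds at x; validity forces ◇^3φ at z, giving a w with zR^3w and yR^2w.
First-order correspondent: ∀x ∀z (xRz → ∃w (xR²w ∧ zR³w)).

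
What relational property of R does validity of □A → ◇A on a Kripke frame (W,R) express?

seriality

Suppose □A→◇A is valid. At any x set V(A)=W. Then □A at x, so ◇A at x, so x has a successor.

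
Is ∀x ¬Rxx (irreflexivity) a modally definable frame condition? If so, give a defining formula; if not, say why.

No

Modal frame validity is preserved under surjective bounded morphisms.
The 3-cycle (worlds 0,1,2 with 0→1→2→0) is irreflexive, and the map sending every world to a single reflexive point • is a surjective bounded morphism (forth: every edge maps to (•,•); back: every world has a successor). So any modal formula valid on the 3-cycle is also valid on the reflexive point, which is not irreflexive.
So the class is not modally definable.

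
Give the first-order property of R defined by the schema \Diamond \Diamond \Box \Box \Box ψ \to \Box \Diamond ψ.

\forall x \forall y \forall z ((x R^2 y \wedge xRz) \to \exists w (y R^3 w \wedge zRw))

This is a Sahlqvist (Geach-type) schema ◇^2□^3ψ → □^1◇^1ψ.
Minimal-valuation argument: fix x; take any y with xR^2y and any z with xR^1z. Set V(ψ) to the set of worlds R-reachable from y in exactly 3 steps. Then □^3ψ holds at y, so the antecedent holds at x; validity forces ◇^1ψ at z, giving a w with zR^1w and yR^3w.
First-order correspondent: \forall x \forall y \forall z ((x R^2 y \wedge xRz) \to \exists w (y R^3 w \wedge zRw)).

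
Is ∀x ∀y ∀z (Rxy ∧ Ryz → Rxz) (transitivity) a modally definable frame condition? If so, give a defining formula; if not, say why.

Yes: it is transitivity, defined by the 4 schema □r → □□r.
Suppose □r→□□r is valid. Take Rxy, Ryz and set V(r)={w : Rxw}. Then □r at x, so □□r at x, so □r at y, so r at z, i.e. Rxz.

Yes, by □r → □□r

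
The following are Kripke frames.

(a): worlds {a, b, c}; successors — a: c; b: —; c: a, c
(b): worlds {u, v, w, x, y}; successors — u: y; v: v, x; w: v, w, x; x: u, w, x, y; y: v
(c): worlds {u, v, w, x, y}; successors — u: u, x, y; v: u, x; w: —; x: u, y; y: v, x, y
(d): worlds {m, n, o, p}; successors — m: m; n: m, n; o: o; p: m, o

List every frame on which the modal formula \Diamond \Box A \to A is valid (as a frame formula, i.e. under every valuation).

(a)

This is the axiom for symmetry; its first-order frame correspondent is \forall x \forall y (Rxy \to Ryx).
(a): condition met.
(b): fails — Rvx but not Rxv.
(c): fails — Rvu but not Ruv.
(d): fails — Rpm but not Rmp.
Valid on: (a).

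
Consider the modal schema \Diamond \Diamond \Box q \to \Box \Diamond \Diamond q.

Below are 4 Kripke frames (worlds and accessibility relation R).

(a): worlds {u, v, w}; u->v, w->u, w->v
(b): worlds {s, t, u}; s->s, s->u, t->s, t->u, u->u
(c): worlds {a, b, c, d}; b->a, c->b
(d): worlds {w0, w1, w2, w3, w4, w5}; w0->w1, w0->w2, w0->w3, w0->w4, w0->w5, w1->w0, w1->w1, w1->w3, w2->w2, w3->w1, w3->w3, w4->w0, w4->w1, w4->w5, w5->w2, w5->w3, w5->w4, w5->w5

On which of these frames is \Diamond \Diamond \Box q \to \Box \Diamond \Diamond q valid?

(b)

Frame correspondent (Sahlqvist): \forall x \forall y \forall z ((x R^2 y \wedge xRz) \to \exists w (yRw \wedge z R^2 w)) — i.e. a generalized confluence (Geach) condition.
(a): fails — wR²v, wRu but no t with vRt and uR²t.
(b): holds.
(c): fails — cR²a, cRb but no w with aRw and bR²w.
(d): fails — w0R²w1, w0Rw2 but no w with w1Rw and w2R²w.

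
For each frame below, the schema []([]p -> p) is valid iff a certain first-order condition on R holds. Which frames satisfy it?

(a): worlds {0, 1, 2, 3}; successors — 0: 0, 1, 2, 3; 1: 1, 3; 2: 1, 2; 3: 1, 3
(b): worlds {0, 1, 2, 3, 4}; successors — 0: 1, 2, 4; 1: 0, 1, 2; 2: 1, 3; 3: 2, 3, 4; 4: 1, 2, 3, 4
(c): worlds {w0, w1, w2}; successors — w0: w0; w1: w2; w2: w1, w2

(a)

This is the axiom for shift-reflexivity; its first-order frame correspondent is forall x forall y (Rxy -> Ryy).
(a): holds.
(b): fails — R10 but not R00.
(c): fails — Rw2w1 but not Rw1w1.
Valid on: (a).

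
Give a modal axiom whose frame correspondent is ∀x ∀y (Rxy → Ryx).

This is symmetry; the standard corresponding axiom is B: q → □◇q.

q → □◇q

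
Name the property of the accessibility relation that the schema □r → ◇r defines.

Suppose □r→◇r is valid. At any x set V(r)=W. Then □r at x, so ◇r at x, so x has a successor.

seriality: ∀x ∃y Rxy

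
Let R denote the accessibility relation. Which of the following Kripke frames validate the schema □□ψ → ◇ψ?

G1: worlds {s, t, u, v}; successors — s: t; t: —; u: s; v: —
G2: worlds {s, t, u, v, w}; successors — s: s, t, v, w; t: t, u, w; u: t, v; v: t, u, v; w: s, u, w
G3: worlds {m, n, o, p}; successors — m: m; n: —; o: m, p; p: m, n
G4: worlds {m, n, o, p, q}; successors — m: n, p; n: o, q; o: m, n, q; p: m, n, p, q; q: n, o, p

G2, G4

This is the axiom for a generalized confluence (Geach) condition; its first-order frame correspondent is ∀x ∃w (xR²w ∧ xRw).
G1: fails — at s but no w with sR²w and sRw.
G2: holds.
G3: fails — at n but no w with nR²w and nRw.
G4: holds.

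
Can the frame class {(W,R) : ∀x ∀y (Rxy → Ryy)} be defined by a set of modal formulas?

Definable; □(□q → q) defines it

Yes: it is shift-reflexivity, defined by the T□ schema □(□q → q).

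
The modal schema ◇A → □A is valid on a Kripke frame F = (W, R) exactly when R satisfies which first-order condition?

This schema is the CD axiom.
It corresponds to partial functionality: ∀x ∀y ∀z (Rxy ∧ Rxz → y = z).

partial functionality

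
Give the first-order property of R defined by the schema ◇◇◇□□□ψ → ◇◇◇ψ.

This is a Sahlqvist (Geach-type) schema ◇^3□^3ψ → □^0◇^3ψ.
Minimal-valuation argument: fix x; take any y with xR^3y and any z with xR^0z. Set V(ψ) to the set of worlds R-reachable from y in exactly 3 steps. Then □^3ψ holds at y, so the antecedent holds at x; validity forces ◇^3ψ at z, giving a w with zR^3w and yR^3w.
First-order correspondent: ∀x ∀y (xR³y → ∃w (yR³w ∧ xR³w)).

∀x ∀y (xR³y → ∃w (yR³w ∧ xR³w))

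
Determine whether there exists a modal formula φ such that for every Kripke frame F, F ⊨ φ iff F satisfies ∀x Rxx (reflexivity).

Definable; □r → r defines it

Yes: it is reflexivity, defined by the T schema □r → r.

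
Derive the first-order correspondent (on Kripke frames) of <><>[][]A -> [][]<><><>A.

This is a Sahlqvist (Geach-type) schema ◇^2□^2A → □^2◇^3A.
First-order correspondent: forall x forall y forall z ((x R^2 y & x R^2 z) -> exists w (y R^2 w & z R^3 w)).

forall x forall y forall z ((x R^2 y & x R^2 z) -> exists w (y R^2 w & z R^3 w))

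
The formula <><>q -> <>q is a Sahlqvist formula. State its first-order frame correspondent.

transitivity

This is a form of the 4 axiom.
It corresponds to transitivity: forall x forall y forall z (Rxy & Ryz -> Rxz).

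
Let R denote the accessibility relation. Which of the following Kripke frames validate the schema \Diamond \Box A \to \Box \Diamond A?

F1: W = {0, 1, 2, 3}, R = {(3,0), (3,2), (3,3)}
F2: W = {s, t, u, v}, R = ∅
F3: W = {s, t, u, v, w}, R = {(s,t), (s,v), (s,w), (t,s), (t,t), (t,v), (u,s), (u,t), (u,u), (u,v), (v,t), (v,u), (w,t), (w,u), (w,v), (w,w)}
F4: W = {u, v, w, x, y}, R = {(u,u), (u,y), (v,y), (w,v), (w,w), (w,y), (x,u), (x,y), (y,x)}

The schema corresponds to convergence: \forall x \forall y \forall z (Rxy \wedge Rxz \to \exists w (Ryw \wedge Rzw)).
F1: fails — R33 and R32 but 3 and 2 have no common successor.
F2: ✓.
F3: ✓.
F4: fails — Ruu and Ruy but u and y have no common successor.

F2, F3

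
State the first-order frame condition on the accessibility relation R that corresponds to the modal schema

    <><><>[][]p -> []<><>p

This is a Sahlqvist (Geach-type) schema ◇^3□^2p → □^1◇^2p.
Minimal-valuation argument: fix x; take any y with xR^3y and any z with xR^1z. Set V(p) to the set of worlds R-reachable from y in exactly 2 steps. Then □^2p holds at y, so the antecedent holds at x; validity forces ◇^2p at z, giving a w with zR^2w and yR^2w.
First-order correspondent: forall x forall y forall z ((x R^3 y & xRz) -> exists w (y R^2 w & z R^2 w)).

forall x forall y forall z ((x R^3 y & xRz) -> exists w (y R^2 w & z R^2 w))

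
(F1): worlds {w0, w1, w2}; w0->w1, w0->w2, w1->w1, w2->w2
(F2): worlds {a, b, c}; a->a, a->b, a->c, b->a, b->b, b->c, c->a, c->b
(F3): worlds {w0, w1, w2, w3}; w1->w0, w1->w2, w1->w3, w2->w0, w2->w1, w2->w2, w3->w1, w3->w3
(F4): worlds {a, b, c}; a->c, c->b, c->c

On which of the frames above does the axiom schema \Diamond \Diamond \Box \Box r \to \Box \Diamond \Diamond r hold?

The schema corresponds to a generalized confluence (Geach) condition: \forall x \forall y \forall z ((x R^2 y \wedge xRz) \to \exists w (y R^2 w \wedge z R^2 w)).
(F1): fails — w0R²w1, w0Rw2 but no w with w1R²w and w2R²w.
(F2): holds.
(F3): fails — w1R²w0, w1Rw0 but no w with w0R²w and w0R²w.
(F4): fails — aR²b, aRc but no w with bR²w and cR²w.
Valid on: (F2).

(F2)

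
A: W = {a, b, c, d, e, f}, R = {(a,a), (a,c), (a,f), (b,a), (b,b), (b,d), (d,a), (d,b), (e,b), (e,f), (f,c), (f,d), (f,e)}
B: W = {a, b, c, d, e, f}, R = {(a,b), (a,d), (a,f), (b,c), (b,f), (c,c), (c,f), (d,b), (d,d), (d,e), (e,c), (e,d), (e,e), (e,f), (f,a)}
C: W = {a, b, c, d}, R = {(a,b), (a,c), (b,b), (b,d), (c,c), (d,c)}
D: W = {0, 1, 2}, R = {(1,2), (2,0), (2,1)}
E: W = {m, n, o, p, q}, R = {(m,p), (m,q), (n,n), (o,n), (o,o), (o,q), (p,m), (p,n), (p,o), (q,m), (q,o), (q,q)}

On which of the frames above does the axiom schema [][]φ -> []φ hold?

C

The schema corresponds to density: forall x forall y (Rxy -> exists z (Rxz & Rzy)).
A: fails — Rfc but no z with Rfz and Rzc.
B: fails — Rfa but no z with Rfz and Rza.
C: ✓.
D: fails — R12 but no z with R1z and Rz2.
E: fails — Rpm but no z with Rpz and Rzm.
Valid on: C.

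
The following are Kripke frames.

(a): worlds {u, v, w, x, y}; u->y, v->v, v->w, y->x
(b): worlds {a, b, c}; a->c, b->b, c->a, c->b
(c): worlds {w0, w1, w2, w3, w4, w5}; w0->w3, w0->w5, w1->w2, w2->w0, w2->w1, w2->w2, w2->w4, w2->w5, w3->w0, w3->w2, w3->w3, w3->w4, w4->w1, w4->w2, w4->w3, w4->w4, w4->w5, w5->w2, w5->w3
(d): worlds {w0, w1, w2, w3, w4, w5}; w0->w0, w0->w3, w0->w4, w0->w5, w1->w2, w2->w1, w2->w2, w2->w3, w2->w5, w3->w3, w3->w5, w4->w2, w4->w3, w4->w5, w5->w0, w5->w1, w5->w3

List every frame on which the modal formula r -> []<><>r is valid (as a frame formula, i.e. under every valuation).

(c)

This is the axiom for a generalized confluence (Geach) condition; its first-order frame correspondent is forall x forall z (xRz -> exists w (x = w & z R^2 w)).
(a): fails — uRy but no t with u=t and yR²t.
(b): fails — aRc but no w with a=w and cR²w.
(c): ✓.
(d): fails — w2Rw3 but no w with w2=w and w3R²w.
Valid on: (c).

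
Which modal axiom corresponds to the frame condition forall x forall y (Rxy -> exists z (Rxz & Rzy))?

□□q → □q

This is density; the standard corresponding axiom is C4: □□q → □q.
Suppose □□q→□q is valid. Take Rxy and set V(q)={w : xR²w}. Then □□q at x, so □q at x, so q at y, i.e. ∃z(Rxz∧Rzy).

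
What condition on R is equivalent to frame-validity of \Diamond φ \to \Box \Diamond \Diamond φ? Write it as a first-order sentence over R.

This is a Sahlqvist (Geach-type) schema ◇^1□^0φ → □^1◇^2φ.
First-order correspondent: \forall x \forall y \forall z ((xRy \wedge xRz) \to \exists w (y = w \wedge z R^2 w)).

\forall x \forall y \forall z ((xRy \wedge xRz) \to \exists w (y = w \wedge z R^2 w))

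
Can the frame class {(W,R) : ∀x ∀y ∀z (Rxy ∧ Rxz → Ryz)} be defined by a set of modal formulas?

Yes, by ◇r → □◇r

Yes: it is the Euclidean property, defined by the 5 schema ◇r → □◇r.
Suppose ◇r→□◇r is valid. Take Rxy, Rxz and set V(r)={y}. Then ◇r at x, so □◇r at x, so ◇r at z, so some w with Rzw has r; w=y, i.e. Rzy. By symmetry of the argument, Ryz.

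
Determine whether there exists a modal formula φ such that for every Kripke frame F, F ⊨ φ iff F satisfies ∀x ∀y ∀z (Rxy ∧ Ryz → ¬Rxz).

Not modally definable

If a class were modally definable it would be closed under surjective bounded morphisms (Goldblatt–Thomason).
The 3-cycle (worlds s,t,u with s→t→u→s) is intransitive. Mapping every world to a single reflexive point • is a surjective bounded morphism; the reflexive point is not intransitive (R••∧R•• but R••).
So no modal formula (or set of formulas) defines exactly the intransitive frames.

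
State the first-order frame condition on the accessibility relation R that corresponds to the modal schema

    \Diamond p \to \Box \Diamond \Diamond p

\forall x \forall y \forall z ((xRy \wedge xRz) \to \exists w (y = w \wedge z R^2 w))

This is a Sahlqvist (Geach-type) schema ◇^1□^0p → □^1◇^2p.
First-order correspondent: \forall x \forall y \forall z ((xRy \wedge xRz) \to \exists w (y = w \wedge z R^2 w)).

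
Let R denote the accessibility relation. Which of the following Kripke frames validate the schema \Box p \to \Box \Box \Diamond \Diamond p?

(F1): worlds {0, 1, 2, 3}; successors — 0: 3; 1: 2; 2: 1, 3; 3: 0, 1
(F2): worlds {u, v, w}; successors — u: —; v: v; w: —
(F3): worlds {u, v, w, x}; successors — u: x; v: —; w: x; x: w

Frame correspondent (Sahlqvist): \forall x \forall z (x R^2 z \to \exists w (xRw \wedge z R^2 w)) — i.e. a generalized confluence (Geach) condition.
(F1): fails — 0R²0 but no w with 0Rw and 0R²w.
(F2): holds.
(F3): fails — uR²w but no t with uRt and wR²t.
Valid on: (F2).

(F2)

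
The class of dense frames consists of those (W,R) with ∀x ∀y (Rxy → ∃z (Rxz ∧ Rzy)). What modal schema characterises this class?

A defining formula is □□q → □q (the C4 axiom).
Suppose □□q→□q is valid. Take Rxy and set V(q)={w : xR²w}. Then □□q at x, so □q at x, so q at y, i.e. ∃z(Rxz∧Rzy).

□□q → □q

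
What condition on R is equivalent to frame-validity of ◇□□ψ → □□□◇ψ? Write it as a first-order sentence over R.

This is a Sahlqvist (Geach-type) schema ◇^1□^2ψ → □^3◇^1ψ.
Minimal-valuation argument: fix x; take any y with xR^1y and any z with xR^3z. Set V(ψ) to the set of worlds R-reachable from y in exactly 2 steps. Then □^2ψ holds at y, so the antecedent holds at x; validity forces ◇^1ψ at z, giving a w with zR^1w and yR^2w.
First-order correspondent: ∀x ∀y ∀z ((xRy ∧ xR³z) → ∃w (yR²w ∧ zRw)).

∀x ∀y ∀z ((xRy ∧ xR³z) → ∃w (yR²w ∧ zRw))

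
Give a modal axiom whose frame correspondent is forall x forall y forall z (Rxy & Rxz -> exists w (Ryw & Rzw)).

◇□p → □◇p

The condition is convergence. The .2 schema ◇□p → □◇p defines it.
Suppose ◇□p→□◇p is valid. Take Rxy, Rxz and set V(p)={w : Ryw}. Then □p at y so ◇□p at x, so □◇p at x, so ◇p at z, giving w with Rzw and Ryw.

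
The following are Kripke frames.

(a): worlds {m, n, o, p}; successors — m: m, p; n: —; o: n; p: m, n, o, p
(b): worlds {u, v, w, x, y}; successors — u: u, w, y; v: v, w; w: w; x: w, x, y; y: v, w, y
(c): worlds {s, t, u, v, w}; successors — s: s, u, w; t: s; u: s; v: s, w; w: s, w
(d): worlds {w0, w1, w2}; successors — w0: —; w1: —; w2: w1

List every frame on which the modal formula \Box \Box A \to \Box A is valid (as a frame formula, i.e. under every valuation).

(b), (c)

Frame correspondent (Sahlqvist): \forall x \forall y (Rxy \to \exists z (Rxz \wedge Rzy)) — i.e. density.
(a): fails — Ron but no z with Roz and Rzn.
(b): holds.
(c): holds.
(d): fails — Rw2w1 but no z with Rw2z and Rzw1.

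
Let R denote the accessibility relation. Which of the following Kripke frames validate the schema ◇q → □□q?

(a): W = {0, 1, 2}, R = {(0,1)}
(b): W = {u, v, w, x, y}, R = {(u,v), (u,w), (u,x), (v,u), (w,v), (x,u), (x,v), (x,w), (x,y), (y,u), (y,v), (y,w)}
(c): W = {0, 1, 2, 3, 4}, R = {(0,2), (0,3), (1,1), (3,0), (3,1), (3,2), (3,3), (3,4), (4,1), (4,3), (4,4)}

(a)

The schema corresponds to a generalized confluence (Geach) condition: ∀x ∀y ∀z ((xRy ∧ xR²z) → ∃w (y = w ∧ z = w)).
(a): condition met.
(b): fails — uRv, uR²u but v ≠ u.
(c): fails — 0R2, 0R²0 but 2 ≠ 0.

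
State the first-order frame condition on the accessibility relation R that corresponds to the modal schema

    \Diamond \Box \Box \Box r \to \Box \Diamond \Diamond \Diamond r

\forall x \forall y \forall z ((xRy \wedge xRz) \to \exists w (y R^3 w \wedge z R^3 w))

This is a Sahlqvist (Geach-type) schema ◇^1□^3r → □^1◇^3r.
Minimal-valuation argument: fix x; take any y with xR^1y and any z with xR^1z. Set V(r) to the set of worlds R-reachable from y in exactly 3 steps. Then □^3r holds at y, so the antecedent holds at x; validity forces ◇^3r at z, giving a w with zR^3w and yR^3w.
First-order correspondent: \forall x \forall y \forall z ((xRy \wedge xRz) \to \exists w (y R^3 w \wedge z R^3 w)).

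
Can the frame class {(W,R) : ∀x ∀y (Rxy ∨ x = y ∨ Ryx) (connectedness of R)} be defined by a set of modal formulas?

If a class were modally definable it would be closed under disjoint unions (Goldblatt–Thomason).
Take 3 disjoint single-world reflexive frames: each is trivially connected, but their disjoint union has 3 worlds with no edge between distinct components, so it is not connected.
So the class is not modally definable.

No — not modally definable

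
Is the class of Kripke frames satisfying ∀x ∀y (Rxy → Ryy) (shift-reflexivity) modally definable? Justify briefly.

Definable; □(□p → p) defines it

The condition is shift-reflexivity. A defining modal formula is □(□p → p).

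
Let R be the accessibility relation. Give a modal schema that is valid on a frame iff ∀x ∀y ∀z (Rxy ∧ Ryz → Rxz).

□s → □□s

The condition is transitivity. The 4 schema □s → □□s defines it.
Suppose □s→□□s is valid. Take Rxy, Ryz and set V(s)={w : Rxw}. Then □s at x, so □□s at x, so □s at y, so s at z, i.e. Rxz.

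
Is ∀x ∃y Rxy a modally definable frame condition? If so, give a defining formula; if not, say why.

Yes, by □q → ◇q

Yes: it is seriality, defined by the D schema □q → ◇q.
Suppose □q→◇q is valid. At any x set V(q)=W. Then □q at x, so ◇q at x, so x has a successor.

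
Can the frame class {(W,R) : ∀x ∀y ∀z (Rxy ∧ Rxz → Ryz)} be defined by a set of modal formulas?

The condition is the Euclidean property. A defining modal formula is ◇q → □◇q.
Suppose ◇q→□◇q is valid. Take Rxy, Rxz and set V(q)={y}. Then ◇q at x, so □◇q at x, so ◇q at z, so some w with Rzw has q; w=y, i.e. Rzy. By symmetry of the argument, Ryz.

Yes, by ◇q → □◇q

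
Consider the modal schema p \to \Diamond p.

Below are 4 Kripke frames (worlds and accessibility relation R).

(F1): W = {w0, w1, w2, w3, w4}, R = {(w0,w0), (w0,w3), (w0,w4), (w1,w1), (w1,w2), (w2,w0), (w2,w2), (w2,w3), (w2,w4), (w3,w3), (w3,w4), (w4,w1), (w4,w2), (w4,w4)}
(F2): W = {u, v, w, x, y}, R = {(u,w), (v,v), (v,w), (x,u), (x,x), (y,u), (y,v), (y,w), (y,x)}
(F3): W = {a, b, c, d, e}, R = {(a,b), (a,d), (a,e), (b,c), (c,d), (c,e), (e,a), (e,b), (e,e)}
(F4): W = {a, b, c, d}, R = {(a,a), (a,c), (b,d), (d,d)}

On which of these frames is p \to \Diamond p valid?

This is the axiom for reflexivity; its first-order frame correspondent is \forall x Rxx.
(F1): ✓.
(F2): fails — world u does not see itself.
(F3): fails — world a does not see itself.
(F4): fails — world b does not see itself.

(F1)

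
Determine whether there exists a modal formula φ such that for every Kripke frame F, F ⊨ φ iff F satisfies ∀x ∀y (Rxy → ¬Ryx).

Not definable by any modal formula

If a class were modally definable it would be closed under surjective bounded morphisms (Goldblatt–Thomason).
The 4-cycle (worlds 0,1,2,3 with 0→1→2→3→0) is asymmetric. Mapping every world to a single reflexive point • is a surjective bounded morphism, and the reflexive point is not asymmetric (R•• but asymmetry requires ¬R••).
Hence asymmetry is not modally definable.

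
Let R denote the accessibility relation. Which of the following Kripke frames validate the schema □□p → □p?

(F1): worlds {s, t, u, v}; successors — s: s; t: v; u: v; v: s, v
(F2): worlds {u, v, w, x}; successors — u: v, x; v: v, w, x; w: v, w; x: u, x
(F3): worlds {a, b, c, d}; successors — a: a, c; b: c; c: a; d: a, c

(F1), (F2)

Frame correspondent (Sahlqvist): ∀x ∀y (Rxy → ∃z (Rxz ∧ Rzy)) — i.e. density.
(F1): satisfies the condition.
(F2): satisfies the condition.
(F3): fails — Rbc but no z with Rbz and Rzc.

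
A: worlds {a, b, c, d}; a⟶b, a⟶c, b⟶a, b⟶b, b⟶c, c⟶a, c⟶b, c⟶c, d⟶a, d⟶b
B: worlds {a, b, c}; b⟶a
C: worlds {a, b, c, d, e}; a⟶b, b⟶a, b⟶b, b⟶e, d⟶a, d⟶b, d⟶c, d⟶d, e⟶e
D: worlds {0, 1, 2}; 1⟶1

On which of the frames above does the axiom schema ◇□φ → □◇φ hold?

A, D

Frame correspondent (Sahlqvist): ∀x ∀y ∀z (Rxy ∧ Rxz → ∃w (Ryw ∧ Rzw)) — i.e. convergence.
A: condition met.
B: fails — Rba and Rba but a and a have no common successor.
C: fails — Rba and Rbe but a and e have no common successor.
D: condition met.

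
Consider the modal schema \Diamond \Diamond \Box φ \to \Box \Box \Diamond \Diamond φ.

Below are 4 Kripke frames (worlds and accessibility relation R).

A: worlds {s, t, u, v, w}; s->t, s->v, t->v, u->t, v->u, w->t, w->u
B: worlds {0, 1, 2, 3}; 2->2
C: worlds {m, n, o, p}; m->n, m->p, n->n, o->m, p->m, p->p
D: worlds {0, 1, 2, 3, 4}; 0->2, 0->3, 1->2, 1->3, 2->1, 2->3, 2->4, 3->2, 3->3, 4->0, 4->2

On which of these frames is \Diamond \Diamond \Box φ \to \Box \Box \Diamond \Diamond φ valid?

B, D

Frame correspondent (Sahlqvist): \forall x \forall y \forall z ((x R^2 y \wedge x R^2 z) \to \exists w (yRw \wedge z R^2 w)) — i.e. a generalized confluence (Geach) condition.
A: fails — sR²u, sR²u but no w* with uRw* and uR²w*.
B: holds.
C: fails — mR²p, mR²n but no w with pRw and nR²w.
D: holds.
Valid on: B, D.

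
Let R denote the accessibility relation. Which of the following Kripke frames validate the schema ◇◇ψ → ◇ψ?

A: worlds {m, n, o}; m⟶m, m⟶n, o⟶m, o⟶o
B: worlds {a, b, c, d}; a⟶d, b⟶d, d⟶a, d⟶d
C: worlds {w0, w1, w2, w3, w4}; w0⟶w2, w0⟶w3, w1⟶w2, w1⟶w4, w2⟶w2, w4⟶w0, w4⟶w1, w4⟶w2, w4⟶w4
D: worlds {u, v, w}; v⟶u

D

The schema corresponds to a generalized confluence (Geach) condition: ∀x ∀y (xR²y → ∃w (y = w ∧ xRw)).
A: fails — oR²n but no w with n=w and oRw.
B: fails — aR²a but no w with a=w and aRw.
C: fails — w1R²w0 but no w with w0=w and w1Rw.
D: holds.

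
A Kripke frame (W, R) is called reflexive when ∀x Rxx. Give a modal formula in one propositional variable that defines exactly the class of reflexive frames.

□q → q

A defining formula is □q → q (the T axiom).
Suppose □q→q is valid. At any x set V(q)={w : Rxw}. Then □q holds at x, so q holds at x, i.e. Rxx.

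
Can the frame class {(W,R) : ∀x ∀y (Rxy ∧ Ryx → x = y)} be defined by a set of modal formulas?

No

If a class were modally definable it would be closed under surjective bounded morphisms (Goldblatt–Thomason).
The 8-cycle (worlds a,b,c,d,e,f,g,h with a→b→c→d→e→f→g→h→a) is antisymmetric. Sending even-indexed worlds to a and odd-indexed worlds to b is a surjective bounded morphism onto the two-world frame with a↔b, which is not antisymmetric.
So no modal formula (or set of formulas) defines exactly the antisymmetric frames.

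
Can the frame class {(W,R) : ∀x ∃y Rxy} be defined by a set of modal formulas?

Definable; □r → ◇r defines it

Yes: it is seriality, defined by the D schema □r → ◇r.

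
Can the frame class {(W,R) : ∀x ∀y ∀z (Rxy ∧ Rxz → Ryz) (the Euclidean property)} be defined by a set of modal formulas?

Definable; ◇q → □◇q defines it

The condition is the Euclidean property. A defining modal formula is ◇q → □◇q.
Suppose ◇q→□◇q is valid. Take Rxy, Rxz and set V(q)={y}. Then ◇q at x, so □◇q at x, so ◇q at z, so some w with Rzw has q; w=y, i.e. Rzy. By symmetry of the argument, Ryz.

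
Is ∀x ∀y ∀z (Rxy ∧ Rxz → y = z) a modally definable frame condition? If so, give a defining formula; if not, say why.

This is a Sahlqvist condition; the CD axiom ◇r → □r defines it.

Yes — defined by ◇r → □r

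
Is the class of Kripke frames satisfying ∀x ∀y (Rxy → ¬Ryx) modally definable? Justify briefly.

Not definable by any modal formula

Modal frame validity is preserved under surjective bounded morphisms.
The 4-cycle (worlds w0,w1,w2,w3 with w0→w1→w2→w3→w0) is asymmetric. Mapping every world to a single reflexive point • is a surjective bounded morphism, and the reflexive point is not asymmetric (R•• but asymmetry requires ¬R••).
Hence asymmetry is not modally definable.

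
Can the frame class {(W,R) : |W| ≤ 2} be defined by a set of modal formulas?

Not definable by any modal formula

Any modally definable frame class is closed under disjoint unions.
Any modal formula valid on each of 3 disjoint one-world frames is valid on their disjoint union (validity is preserved under disjoint unions). Each one-world frame has |W|=1≤2, but the union has |W|=3.
So no modal formula (or set of formulas) defines exactly the |W|≤2 frames.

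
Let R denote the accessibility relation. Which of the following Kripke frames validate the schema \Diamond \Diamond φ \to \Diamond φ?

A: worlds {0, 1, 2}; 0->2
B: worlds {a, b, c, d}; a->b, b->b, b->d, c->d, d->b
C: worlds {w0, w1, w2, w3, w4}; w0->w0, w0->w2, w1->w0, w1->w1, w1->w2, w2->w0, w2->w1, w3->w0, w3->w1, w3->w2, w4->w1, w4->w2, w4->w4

This is the axiom for transitivity; its first-order frame correspondent is \forall x \forall y \forall z (Rxy \wedge Ryz \to Rxz).
A: condition met.
B: fails — Rcd and Rdb but not Rcb.
C: fails — Rw4w1 and Rw1w0 but not Rw4w0.

A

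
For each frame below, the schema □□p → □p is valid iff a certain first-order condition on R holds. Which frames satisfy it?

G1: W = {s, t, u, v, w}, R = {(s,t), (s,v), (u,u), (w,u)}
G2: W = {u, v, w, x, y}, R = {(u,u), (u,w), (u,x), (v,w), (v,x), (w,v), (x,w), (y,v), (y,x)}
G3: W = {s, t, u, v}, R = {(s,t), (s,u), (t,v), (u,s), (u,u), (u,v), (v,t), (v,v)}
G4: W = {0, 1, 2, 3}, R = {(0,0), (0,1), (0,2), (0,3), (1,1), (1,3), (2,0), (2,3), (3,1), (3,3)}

Frame correspondent (Sahlqvist): ∀x ∀y (Rxy → ∃z (Rxz ∧ Rzy)) — i.e. density.
G1: fails — Rsv but no z with Rsz and Rzv.
G2: fails — Rxw but no z with Rxz and Rzw.
G3: fails — Rst but no z with Rsz and Rzt.
G4: satisfies the condition.
Valid on: G4.

G4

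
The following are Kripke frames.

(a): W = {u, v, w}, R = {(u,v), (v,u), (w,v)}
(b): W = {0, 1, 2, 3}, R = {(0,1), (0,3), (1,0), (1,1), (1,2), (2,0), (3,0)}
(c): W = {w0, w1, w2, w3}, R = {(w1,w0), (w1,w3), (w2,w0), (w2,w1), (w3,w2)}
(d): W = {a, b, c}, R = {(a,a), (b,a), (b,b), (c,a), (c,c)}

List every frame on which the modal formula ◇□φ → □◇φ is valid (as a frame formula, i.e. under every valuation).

(a), (d)

This is the axiom for convergence; its first-order frame correspondent is ∀x ∀y ∀z (Rxy ∧ Rxz → ∃w (Ryw ∧ Rzw)).
(a): satisfies the condition.
(b): fails — R10 and R12 but 0 and 2 have no common successor.
(c): fails — Rw1w0 and Rw1w0 but w0 and w0 have no common successor.
(d): satisfies the condition.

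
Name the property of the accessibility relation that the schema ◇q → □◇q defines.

the Euclidean property: ∀x ∀y ∀z (Rxy ∧ Rxz → Ryz)

Suppose ◇q→□◇q is valid. Take Rxy, Rxz and set V(q)={y}. Then ◇q at x, so □◇q at x, so ◇q at z, so some w with Rzw has q; w=y, i.e. Rzy. By symmetry of the argument, Ryz.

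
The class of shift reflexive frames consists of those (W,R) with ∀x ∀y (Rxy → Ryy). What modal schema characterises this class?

□(□r → r)

This is shift-reflexivity; the standard corresponding axiom is T□: □(□r → r).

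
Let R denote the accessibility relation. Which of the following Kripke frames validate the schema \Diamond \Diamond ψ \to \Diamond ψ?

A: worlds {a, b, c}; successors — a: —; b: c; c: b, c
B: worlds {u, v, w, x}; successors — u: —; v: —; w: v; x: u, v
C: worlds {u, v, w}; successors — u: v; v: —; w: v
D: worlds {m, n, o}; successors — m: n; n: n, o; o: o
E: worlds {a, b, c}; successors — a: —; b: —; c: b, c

The schema corresponds to transitivity: \forall x \forall y \forall z (Rxy \wedge Ryz \to Rxz).
A: fails — Rbc and Rcb but not Rbb.
B: holds.
C: holds.
D: fails — Rmn and Rno but not Rmo.
E: holds.

B, C, E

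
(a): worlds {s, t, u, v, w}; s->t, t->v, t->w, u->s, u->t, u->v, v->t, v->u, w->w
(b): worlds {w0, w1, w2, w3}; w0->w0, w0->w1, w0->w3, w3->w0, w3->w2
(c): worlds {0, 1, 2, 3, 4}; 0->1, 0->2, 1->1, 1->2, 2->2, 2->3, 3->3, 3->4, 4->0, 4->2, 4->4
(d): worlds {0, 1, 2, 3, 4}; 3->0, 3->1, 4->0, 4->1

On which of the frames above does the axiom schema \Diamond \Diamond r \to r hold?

(d)

Frame correspondent (Sahlqvist): \forall x \forall y (x R^2 y \to \exists w (y = w \wedge x = w)) — i.e. a generalized confluence (Geach) condition.
(a): fails — sR²v but v ≠ s.
(b): fails — w0R²w1 but w1 ≠ w0.
(c): fails — 0R²1 but 1 ≠ 0.
(d): satisfies the condition.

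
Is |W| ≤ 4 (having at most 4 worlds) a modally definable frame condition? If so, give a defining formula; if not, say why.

If a class were modally definable it would be closed under disjoint unions (Goldblatt–Thomason).
Any modal formula valid on each of 5 disjoint one-world frames is valid on their disjoint union (validity is preserved under disjoint unions). Each one-world frame has |W|=1≤4, but the union has |W|=5.
Hence having at most 4 worlds is not modally definable.

No — not modally definable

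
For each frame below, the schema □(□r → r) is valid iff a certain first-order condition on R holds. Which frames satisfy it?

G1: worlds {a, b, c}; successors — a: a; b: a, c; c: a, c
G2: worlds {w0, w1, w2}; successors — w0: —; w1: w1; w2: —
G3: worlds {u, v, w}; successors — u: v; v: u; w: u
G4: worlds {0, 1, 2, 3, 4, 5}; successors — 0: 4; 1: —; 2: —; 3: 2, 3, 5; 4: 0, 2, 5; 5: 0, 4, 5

G1, G2

Frame correspondent (Sahlqvist): ∀x ∀y (Rxy → Ryy) — i.e. shift-reflexivity.
G1: condition met.
G2: condition met.
G3: fails — Ruv but not Rvv.
G4: fails — R32 but not R22.
Valid on: G1, G2.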